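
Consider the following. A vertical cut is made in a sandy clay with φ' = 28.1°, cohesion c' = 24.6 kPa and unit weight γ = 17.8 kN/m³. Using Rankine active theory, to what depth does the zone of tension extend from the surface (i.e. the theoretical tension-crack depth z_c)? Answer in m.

4.61 m

K_a = tan²(45° − 28.1°/2) = 0.3596; √K_a = 0.5997.
The active pressure is zero where K_a γ z = 2c√K_a, so z_c = 2c/(γ√K_a) = 2×24.6/(17.8×0.5997) = 4.609 m.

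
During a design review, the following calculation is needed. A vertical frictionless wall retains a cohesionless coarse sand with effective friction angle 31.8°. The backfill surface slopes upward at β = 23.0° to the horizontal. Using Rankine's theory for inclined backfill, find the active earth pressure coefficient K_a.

K_a = cos β · (cos β − √(cos²β − cos²φ)) / (cos β + √(cos²β − cos²φ)).
cos β = 0.9205, cos φ = 0.8499, √(cos²β − cos²φ) = 0.3536.
K_a = 0.9205 × (0.9205 − 0.3536)/(0.9205 + 0.3536) = 0.4096.

0.410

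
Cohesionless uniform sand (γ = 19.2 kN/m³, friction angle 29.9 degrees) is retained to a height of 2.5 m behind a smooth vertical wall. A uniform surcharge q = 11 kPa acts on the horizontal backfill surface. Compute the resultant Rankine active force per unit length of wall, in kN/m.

K_a = tan²(45° − φ/2) = 0.3347.
Soil triangle: ½ K_a γ H² = 0.5×0.3347×19.2×2.5² = 20.08 kN/m.
Surcharge rectangle: K_a q H = 0.3347×11×2.5 = 9.204 kN/m.
Total = 20.08 + 9.204 = 29.28 kN/m.

29.3 kN/m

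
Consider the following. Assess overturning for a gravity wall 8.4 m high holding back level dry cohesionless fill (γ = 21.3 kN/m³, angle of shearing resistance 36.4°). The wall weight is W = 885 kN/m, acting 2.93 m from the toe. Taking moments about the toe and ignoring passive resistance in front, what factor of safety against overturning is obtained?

4.83

K_a = tan²(45° − 36.4°/2) = 0.2552.
P_a = ½K_aγH² = 0.5×0.2552×21.3×8.4² = 191.7 kN/m, acting at H/3 = 2.800 m above the base.
Overturning moment M_o = P_a × H/3 = 191.7 × 2.800 = 536.9.
Resisting moment M_r = W × 2.93 = 885 × 2.93 = 2593.
FS_overturning = M_r/M_o = 2593/536.9 = 4.830.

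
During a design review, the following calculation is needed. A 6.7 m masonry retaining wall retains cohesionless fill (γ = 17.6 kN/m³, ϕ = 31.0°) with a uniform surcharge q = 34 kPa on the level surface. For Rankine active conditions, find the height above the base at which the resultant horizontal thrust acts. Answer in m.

2.64 m

K_a = 0.3201.
Triangular part P₁ = ½K_aγH² = 126.4 at H/3 = 2.233 m; rectangular part P₂ = K_a q H = 72.92 at H/2 = 3.350 m.
ȳ = (P₁·2.233 + P₂·3.350)/(P₁+P₂) = 2.642 m.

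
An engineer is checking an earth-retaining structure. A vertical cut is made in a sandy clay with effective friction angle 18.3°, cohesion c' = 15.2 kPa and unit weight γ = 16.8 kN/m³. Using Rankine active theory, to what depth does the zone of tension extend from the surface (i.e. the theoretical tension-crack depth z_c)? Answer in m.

K_a = tan²(45° − 18.3°/2) = 0.5221; √K_a = 0.7226.
The active pressure is zero where K_a γ z = 2c√K_a, so z_c = 2c/(γ√K_a) = 2×15.2/(16.8×0.7226) = 2.504 m.

2.50 m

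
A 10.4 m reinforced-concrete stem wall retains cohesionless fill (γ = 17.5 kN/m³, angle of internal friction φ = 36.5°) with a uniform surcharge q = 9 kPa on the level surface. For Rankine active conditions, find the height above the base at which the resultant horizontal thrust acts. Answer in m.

3.62 m

K_a = 0.2541.
Triangular part P₁ = ½K_aγH² = 240.4 at H/3 = 3.467 m; rectangular part P₂ = K_a q H = 23.78 at H/2 = 5.200 m.
ȳ = (P₁·3.467 + P₂·5.200)/(P₁+P₂) = 3.623 m.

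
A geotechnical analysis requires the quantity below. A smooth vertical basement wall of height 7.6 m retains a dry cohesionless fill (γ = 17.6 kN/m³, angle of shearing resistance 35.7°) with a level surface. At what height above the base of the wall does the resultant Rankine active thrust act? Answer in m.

K_a = 0.2630.
The pressure distribution is triangular, so the resultant acts at H/3 above the base = 7.6/3 = 2.533 m.

2.53 m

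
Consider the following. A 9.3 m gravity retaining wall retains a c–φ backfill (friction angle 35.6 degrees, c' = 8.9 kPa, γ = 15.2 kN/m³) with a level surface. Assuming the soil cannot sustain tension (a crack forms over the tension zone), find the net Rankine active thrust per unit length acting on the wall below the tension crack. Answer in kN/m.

K_a = 0.2641; √K_a = 0.5139.
Tension-crack depth z_c = 2c/(γ√K_a) = 2×8.9/(15.2×0.5139) = 2.279 m.
σ_a at base = K_a γ H − 2c√K_a = 0.2641×15.2×9.3 − 2×8.9×0.5139 = 28.19 kPa.
P_a = ½ × 28.19 × (H − z_c) = 0.5×28.19×7.021 = 98.96 kN/m.

99.0 kN/m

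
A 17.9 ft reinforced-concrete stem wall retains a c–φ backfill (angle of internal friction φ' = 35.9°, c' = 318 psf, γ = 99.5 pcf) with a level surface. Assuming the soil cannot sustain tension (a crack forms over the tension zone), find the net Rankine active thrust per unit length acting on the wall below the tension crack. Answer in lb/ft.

376 lb/ft

K_a = 0.2607; √K_a = 0.5106.
Tension-crack depth z_c = 2c/(γ√K_a) = 2×318/(99.5×0.5106) = 12.52 ft.
σ_a at base = K_a γ H − 2c√K_a = 0.2607×99.5×17.9 − 2×318×0.5106 = 139.6 psf.
P_a = ½ × 139.6 × (H − z_c) = 0.5×139.6×5.382 = 375.8 lb/ft.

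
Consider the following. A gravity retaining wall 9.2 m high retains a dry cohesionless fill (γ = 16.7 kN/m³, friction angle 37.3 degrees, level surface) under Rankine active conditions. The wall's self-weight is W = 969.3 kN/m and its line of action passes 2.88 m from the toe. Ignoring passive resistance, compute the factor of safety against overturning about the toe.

5.25

K_a = tan²(45° − 37.3°/2) = 0.2453.
P_a = ½K_aγH² = 0.5×0.2453×16.7×9.2² = 173.4 kN/m, acting at H/3 = 3.067 m above the base.
Overturning moment M_o = P_a × H/3 = 173.4 × 3.067 = 531.7.
Resisting moment M_r = W × 2.88 = 969.3 × 2.88 = 2792.
FS_overturning = M_r/M_o = 2792/531.7 = 5.250.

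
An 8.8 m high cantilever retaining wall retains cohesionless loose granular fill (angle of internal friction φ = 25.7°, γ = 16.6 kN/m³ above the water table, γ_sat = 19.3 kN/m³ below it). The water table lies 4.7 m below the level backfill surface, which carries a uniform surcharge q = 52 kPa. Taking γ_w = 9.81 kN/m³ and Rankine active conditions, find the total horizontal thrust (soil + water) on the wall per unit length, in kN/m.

K_a = tan²(45° − φ/2) = 0.3950.
γ' = 19.3 − 9.81 = 9.490 kN/m³. h₂ = H − d_w = 4.1 m.
σ'_h: at surface K_a·q = 20.54; at WT K_a(q+γd_w) = 51.36; at base K_a(q+γd_w+γ'h₂) = 66.73 kPa.
P₁ = ½(20.54+51.36)×4.7 = 169.0; P₂ = ½(51.36+66.73)×4.1 = 242.1; P_w = ½γ_w h₂² = 82.45.
Total = 169.0+242.1+82.45 = 493.5 kN/m.

494 kN/m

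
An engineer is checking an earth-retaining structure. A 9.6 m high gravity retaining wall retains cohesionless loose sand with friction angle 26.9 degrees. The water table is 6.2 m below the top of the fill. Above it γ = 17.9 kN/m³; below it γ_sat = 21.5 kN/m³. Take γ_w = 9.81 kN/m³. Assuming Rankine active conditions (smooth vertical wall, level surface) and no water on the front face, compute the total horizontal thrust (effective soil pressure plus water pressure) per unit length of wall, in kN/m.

354 kN/m

K_a = tan²(45° − φ/2) = 0.3770.
γ' = 21.5 − 9.81 = 11.69 kN/m³. Depth below WT = 3.4 m.
σ'_h at WT = K_a γ d_w = 41.84 kPa; at base = 41.84 + K_a γ' × 3.4 = 56.82 kPa.
P₁ (0–6.2 m) = ½×41.84×6.2 = 129.7. P₂ (6.2–9.6 m) = ½(41.84+56.82)×3.4 = 167.7.
P_w = ½ γ_w h₂² = 0.5×9.81×3.4² = 56.70. Total = 129.7+167.7+56.70 = 354.1 kN/m.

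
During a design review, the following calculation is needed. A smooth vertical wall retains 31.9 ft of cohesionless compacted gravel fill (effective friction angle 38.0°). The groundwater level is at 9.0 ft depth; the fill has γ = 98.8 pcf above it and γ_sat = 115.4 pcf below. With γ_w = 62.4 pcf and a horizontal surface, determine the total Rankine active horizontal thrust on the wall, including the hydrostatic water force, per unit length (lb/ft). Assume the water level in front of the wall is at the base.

K_a = tan²(45° − φ/2) = 0.2379.
γ' = 115.4 − 62.4 = 53.00 pcf. Depth below WT = 22.9 ft.
σ'_h at WT = K_a γ d_w = 211.5 psf; at base = 211.5 + K_a γ' × 22.9 = 500.2 psf.
P₁ (0–9.0 ft) = ½×211.5×9.0 = 951.9. P₂ (9.0–31.9 ft) = ½(211.5+500.2)×22.9 = 8150.
P_w = ½ γ_w h₂² = 0.5×62.4×22.9² = 16360. Total = 951.9+8150+16360 = 25460 lb/ft.

25500 lb/ft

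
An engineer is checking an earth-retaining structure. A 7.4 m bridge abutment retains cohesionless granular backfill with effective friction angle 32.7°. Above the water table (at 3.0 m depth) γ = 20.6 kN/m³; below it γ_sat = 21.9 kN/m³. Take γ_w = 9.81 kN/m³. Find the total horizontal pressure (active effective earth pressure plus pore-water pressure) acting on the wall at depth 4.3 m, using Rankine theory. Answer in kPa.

K_a = (1 − sin φ)/(1 + sin φ) = 0.2985.
γ' = 21.9 − 9.81 = 12.09 kN/m³.
Effective vertical stress at 4.3 m: σ'_v = 20.6×3.0 + 12.09×1.30 = 77.52 kPa.
σ'_h = K_a σ'_v = 0.2985 × 77.52 = 23.14 kPa; u = γ_w × 1.30 = 12.75 kPa.
Total σ_h = 23.14 + 12.75 = 35.89 kPa.

35.9 kPa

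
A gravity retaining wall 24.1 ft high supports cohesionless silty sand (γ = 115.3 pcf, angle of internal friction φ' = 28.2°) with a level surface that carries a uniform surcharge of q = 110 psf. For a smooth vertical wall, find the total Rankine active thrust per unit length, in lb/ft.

12900 lb/ft

K_a = tan²(45° − φ/2) = 0.3582.
Soil triangle: ½ K_a γ H² = 0.5×0.3582×115.3×24.1² = 11990 lb/ft.
Surcharge rectangle: K_a q H = 0.3582×110×24.1 = 949.6 lb/ft.
Total = 11990 + 949.6 = 12940 lb/ft.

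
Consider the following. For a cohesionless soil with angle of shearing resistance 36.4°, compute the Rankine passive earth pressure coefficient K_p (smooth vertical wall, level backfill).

K_p = (1 + sin φ)/(1 − sin φ) = tan²(45° + 36.4°/2) = 3.919.

3.92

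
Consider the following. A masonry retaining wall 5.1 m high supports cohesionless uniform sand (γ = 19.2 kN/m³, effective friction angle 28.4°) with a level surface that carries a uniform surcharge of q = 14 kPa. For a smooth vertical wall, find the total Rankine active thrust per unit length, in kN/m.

K_a = tan²(45° − φ/2) = 0.3554.
Soil triangle: ½ K_a γ H² = 0.5×0.3554×19.2×5.1² = 88.73 kN/m.
Surcharge rectangle: K_a q H = 0.3554×14×5.1 = 25.37 kN/m.
Total = 88.73 + 25.37 = 114.1 kN/m.

114 kN/m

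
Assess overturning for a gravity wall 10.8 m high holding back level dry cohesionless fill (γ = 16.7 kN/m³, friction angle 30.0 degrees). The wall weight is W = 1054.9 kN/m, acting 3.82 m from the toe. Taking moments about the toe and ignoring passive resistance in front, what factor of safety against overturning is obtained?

K_a = tan²(45° − 30.0°/2) = 0.3333.
P_a = ½K_aγH² = 0.5×0.3333×16.7×10.8² = 324.6 kN/m, acting at H/3 = 3.600 m above the base.
Overturning moment M_o = P_a × H/3 = 324.6 × 3.600 = 1169.
Resisting moment M_r = W × 3.82 = 1054.9 × 3.82 = 4030.
FS_overturning = M_r/M_o = 4030/1169 = 3.448.

3.45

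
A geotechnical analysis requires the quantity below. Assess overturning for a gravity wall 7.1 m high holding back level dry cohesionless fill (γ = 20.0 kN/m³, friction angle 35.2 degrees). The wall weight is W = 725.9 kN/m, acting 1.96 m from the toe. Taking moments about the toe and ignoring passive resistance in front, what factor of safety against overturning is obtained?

K_a = tan²(45° − 35.2°/2) = 0.2687.
P_a = ½K_aγH² = 0.5×0.2687×20.0×7.1² = 135.4 kN/m, acting at H/3 = 2.367 m above the base.
Overturning moment M_o = P_a × H/3 = 135.4 × 2.367 = 320.6.
Resisting moment M_r = W × 1.96 = 725.9 × 1.96 = 1423.
FS_overturning = M_r/M_o = 1423/320.6 = 4.438.

4.44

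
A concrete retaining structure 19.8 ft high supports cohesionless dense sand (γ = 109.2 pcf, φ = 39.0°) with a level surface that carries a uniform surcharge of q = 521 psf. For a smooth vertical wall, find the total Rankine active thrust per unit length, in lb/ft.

K_a = tan²(45° − φ/2) = 0.2275.
Soil triangle: ½ K_a γ H² = 0.5×0.2275×109.2×19.8² = 4870 lb/ft.
Surcharge rectangle: K_a q H = 0.2275×521×19.8 = 2347 lb/ft.
Total = 4870 + 2347 = 7217 lb/ft.

7220 lb/ft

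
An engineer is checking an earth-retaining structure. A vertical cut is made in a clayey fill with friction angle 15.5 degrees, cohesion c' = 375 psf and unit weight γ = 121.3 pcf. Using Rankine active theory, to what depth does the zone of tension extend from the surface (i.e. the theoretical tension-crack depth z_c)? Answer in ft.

8.13 ft

K_a = tan²(45° − 15.5°/2) = 0.5782; √K_a = 0.7604.
The active pressure is zero where K_a γ z = 2c√K_a, so z_c = 2c/(γ√K_a) = 2×375/(121.3×0.7604) = 8.131 ft.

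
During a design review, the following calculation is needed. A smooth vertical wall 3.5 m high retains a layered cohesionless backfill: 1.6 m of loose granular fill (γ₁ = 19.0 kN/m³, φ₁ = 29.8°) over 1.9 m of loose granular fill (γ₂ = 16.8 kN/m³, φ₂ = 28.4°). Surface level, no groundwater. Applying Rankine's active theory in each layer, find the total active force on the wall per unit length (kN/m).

39.5 kN/m

K_a1 = tan²(45°−29.8°/2) = 0.3360; K_a2 = tan²(45°−28.4°/2) = 0.3554.
Layer 1: σ at base = K_a1 γ₁ h₁ = 10.22 kPa; P₁ = ½×10.22×1.6 = 8.172.
Layer 2: σ_v at top = γ₁h₁ = 30.40; σ_h top = K_a2×30.40 = 10.80; σ_h base = K_a2×(30.40+16.8×1.9) = 22.15.
P₂ = ½(10.80+22.15)×1.9 = 31.30. Total P_a = 8.172+31.30 = 39.47 kN/m.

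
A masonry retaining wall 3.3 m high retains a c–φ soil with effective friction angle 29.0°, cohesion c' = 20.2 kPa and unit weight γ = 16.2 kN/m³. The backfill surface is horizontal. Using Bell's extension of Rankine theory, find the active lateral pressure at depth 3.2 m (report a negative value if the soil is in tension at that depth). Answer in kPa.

-5.81 kPa

K_a = (1 − sin φ)/(1 + sin φ) = 0.3470.
σ_a = K_a γ z − 2c√K_a = 0.3470×16.2×3.2 − 2×20.2×0.5890 = -5.810 kPa.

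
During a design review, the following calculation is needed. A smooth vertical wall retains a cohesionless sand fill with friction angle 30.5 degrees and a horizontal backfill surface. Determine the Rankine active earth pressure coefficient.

K_a = tan²(45° − φ/2) = tan²(29.75°) = 0.3267.

0.327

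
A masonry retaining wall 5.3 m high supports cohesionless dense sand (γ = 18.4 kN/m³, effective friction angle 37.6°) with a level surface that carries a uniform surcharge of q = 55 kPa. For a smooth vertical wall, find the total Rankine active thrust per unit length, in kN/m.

K_a = tan²(45° − φ/2) = 0.2421.
Soil triangle: ½ K_a γ H² = 0.5×0.2421×18.4×5.3² = 62.57 kN/m.
Surcharge rectangle: K_a q H = 0.2421×55×5.3 = 70.58 kN/m.
Total = 62.57 + 70.58 = 133.2 kN/m.

133 kN/m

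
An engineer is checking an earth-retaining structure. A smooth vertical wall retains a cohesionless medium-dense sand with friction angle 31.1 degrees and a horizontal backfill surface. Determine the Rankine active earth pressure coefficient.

K_a = (1 − sin φ)/(1 + sin φ) = (1 − sin 31.1°)/(1 + sin 31.1°) = 0.3188.

0.319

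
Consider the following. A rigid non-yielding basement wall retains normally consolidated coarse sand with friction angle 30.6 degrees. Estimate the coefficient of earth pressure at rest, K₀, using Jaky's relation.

0.491

K₀ = 1 − sin φ' = 1 − sin 30.6° = 0.4910.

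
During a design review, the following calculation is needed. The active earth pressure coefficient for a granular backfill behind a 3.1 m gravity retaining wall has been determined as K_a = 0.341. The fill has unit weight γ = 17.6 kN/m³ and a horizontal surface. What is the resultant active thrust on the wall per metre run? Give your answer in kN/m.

P = ½ K_a γ H² = 0.5 × 0.341 × 17.6 × 3.1² = 28.84 kN/m.

28.8 kN/m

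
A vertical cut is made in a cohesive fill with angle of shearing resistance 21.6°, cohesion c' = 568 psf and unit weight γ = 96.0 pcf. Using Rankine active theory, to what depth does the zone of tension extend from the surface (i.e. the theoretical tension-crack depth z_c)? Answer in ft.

K_a = tan²(45° − 21.6°/2) = 0.4619; √K_a = 0.6796.
The active pressure is zero where K_a γ z = 2c√K_a, so z_c = 2c/(γ√K_a) = 2×568/(96.0×0.6796) = 17.41 ft.

17.4 ft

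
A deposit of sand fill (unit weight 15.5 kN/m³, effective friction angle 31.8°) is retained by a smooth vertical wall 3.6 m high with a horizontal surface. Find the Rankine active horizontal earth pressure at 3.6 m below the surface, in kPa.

17.3 kPa

K_a = (1 − sin φ)/(1 + sin φ) = 0.3098.
σ_h = K_a γ z = 0.3098 × 15.5 × 3.6 = 17.29 kPa.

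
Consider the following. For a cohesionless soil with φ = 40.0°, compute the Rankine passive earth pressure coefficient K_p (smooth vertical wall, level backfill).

4.60

K_p = (1 + sin φ)/(1 − sin φ) = tan²(45° + 40.0°/2) = 4.599.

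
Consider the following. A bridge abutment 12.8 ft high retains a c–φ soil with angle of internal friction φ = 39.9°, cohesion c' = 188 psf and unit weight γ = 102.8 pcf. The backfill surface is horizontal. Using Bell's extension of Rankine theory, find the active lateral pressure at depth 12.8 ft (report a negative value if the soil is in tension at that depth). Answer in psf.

112 psf

K_a = (1 − sin φ)/(1 + sin φ) = 0.2184.
σ_a = K_a γ z − 2c√K_a = 0.2184×102.8×12.8 − 2×188×0.4674 = 111.7 psf.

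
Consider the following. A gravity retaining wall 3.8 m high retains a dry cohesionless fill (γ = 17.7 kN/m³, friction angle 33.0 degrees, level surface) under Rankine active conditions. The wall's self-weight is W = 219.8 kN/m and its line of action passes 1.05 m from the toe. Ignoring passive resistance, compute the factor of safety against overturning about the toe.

4.84

K_a = tan²(45° − 33.0°/2) = 0.2948.
P_a = ½K_aγH² = 0.5×0.2948×17.7×3.8² = 37.67 kN/m, acting at H/3 = 1.267 m above the base.
Overturning moment M_o = P_a × H/3 = 37.67 × 1.267 = 47.72.
Resisting moment M_r = W × 1.05 = 219.8 × 1.05 = 230.8.
FS_overturning = M_r/M_o = 230.8/47.72 = 4.836.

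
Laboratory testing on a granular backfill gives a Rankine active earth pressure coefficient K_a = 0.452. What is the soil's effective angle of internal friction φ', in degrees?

22.2°

K_a = tan²(45° − φ/2) ⇒ 45° − φ/2 = arctan(√0.452) = 33.91°.
φ = 2(45° − 33.91°) = 22.17°.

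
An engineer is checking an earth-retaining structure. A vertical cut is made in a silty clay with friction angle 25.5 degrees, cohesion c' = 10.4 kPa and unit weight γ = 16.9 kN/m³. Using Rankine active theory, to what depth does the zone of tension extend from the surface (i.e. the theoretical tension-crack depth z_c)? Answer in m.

1.95 m

K_a = tan²(45° − 25.5°/2) = 0.3981; √K_a = 0.6310.
The active pressure is zero where K_a γ z = 2c√K_a, so z_c = 2c/(γ√K_a) = 2×10.4/(16.9×0.6310) = 1.951 m.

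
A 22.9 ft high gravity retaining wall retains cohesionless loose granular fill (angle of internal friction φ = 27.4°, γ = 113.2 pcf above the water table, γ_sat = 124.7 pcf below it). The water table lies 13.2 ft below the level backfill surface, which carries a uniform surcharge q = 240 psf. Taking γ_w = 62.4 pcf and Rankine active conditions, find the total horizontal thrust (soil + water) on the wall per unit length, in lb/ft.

K_a = tan²(45° − φ/2) = 0.3697.
γ' = 124.7 − 62.4 = 62.30 pcf. h₂ = H − d_w = 9.7 ft.
σ'_h: at surface K_a·q = 88.72; at WT K_a(q+γd_w) = 641.1; at base K_a(q+γd_w+γ'h₂) = 864.5 psf.
P₁ = ½(88.72+641.1)×13.2 = 4817; P₂ = ½(641.1+864.5)×9.7 = 7302; P_w = ½γ_w h₂² = 2936.
Total = 4817+7302+2936 = 15050 lb/ft.

15100 lb/ft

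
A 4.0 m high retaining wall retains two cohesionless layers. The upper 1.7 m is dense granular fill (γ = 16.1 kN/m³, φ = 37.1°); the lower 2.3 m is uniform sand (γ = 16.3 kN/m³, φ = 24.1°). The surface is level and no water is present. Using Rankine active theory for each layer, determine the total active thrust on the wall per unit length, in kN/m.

K_a1 = tan²(45°−37.1°/2) = 0.2475; K_a2 = tan²(45°−24.1°/2) = 0.4201.
Layer 1: σ at base = K_a1 γ₁ h₁ = 6.774 kPa; P₁ = ½×6.774×1.7 = 5.758.
Layer 2: σ_v at top = γ₁h₁ = 27.37; σ_h top = K_a2×27.37 = 11.50; σ_h base = K_a2×(27.37+16.3×2.3) = 27.25.
P₂ = ½(11.50+27.25)×2.3 = 44.56. Total P_a = 5.758+44.56 = 50.32 kN/m.

50.3 kN/m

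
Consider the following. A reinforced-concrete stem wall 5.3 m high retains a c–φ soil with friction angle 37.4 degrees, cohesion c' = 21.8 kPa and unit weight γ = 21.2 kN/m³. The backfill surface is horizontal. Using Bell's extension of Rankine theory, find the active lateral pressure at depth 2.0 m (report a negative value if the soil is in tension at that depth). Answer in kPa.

-11.2 kPa

K_a = (1 − sin φ)/(1 + sin φ) = 0.2443.
σ_a = K_a γ z − 2c√K_a = 0.2443×21.2×2.0 − 2×21.8×0.4942 = -11.19 kPa.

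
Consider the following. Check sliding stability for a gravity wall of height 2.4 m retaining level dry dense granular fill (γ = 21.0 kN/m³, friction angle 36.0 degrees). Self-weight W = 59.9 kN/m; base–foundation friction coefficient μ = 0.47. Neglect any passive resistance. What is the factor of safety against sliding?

1.79

K_a = tan²(45° − 36.0°/2) = 0.2596.
P_a = ½K_aγH² = 0.5×0.2596×21.0×2.4² = 15.70 kN/m, acting at H/3 = 0.8000 m above the base.
FS_sliding = μW / P_a = 0.47×59.9 / 15.70 = 1.793.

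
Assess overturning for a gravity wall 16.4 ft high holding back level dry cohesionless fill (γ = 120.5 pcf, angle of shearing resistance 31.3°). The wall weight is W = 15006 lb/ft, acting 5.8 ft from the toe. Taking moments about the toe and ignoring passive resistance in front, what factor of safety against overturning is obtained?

K_a = tan²(45° − 31.3°/2) = 0.3162.
P_a = ½K_aγH² = 0.5×0.3162×120.5×16.4² = 5124 lb/ft, acting at H/3 = 5.467 ft above the base.
Overturning moment M_o = P_a × H/3 = 5124 × 5.467 = 28010.
Resisting moment M_r = W × 5.8 = 15006 × 5.8 = 87030.
FS_overturning = M_r/M_o = 87030/28010 = 3.107.

3.11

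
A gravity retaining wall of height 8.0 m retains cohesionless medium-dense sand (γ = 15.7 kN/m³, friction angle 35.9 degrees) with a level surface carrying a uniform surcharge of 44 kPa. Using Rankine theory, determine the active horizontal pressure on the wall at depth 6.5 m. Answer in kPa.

38.1 kPa

K_a = (1 − sin φ)/(1 + sin φ) = 0.2607.
σ_v = γz + q = 15.7 × 6.5 + 44 = 146.1 kPa.
σ_h = K_a σ_v = 0.2607 × 146.1 = 38.08 kPa.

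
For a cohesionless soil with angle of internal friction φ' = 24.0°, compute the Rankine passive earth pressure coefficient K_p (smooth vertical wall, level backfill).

K_p = (1 + sin φ)/(1 − sin φ) = tan²(45° + 24.0°/2) = 2.371.

2.37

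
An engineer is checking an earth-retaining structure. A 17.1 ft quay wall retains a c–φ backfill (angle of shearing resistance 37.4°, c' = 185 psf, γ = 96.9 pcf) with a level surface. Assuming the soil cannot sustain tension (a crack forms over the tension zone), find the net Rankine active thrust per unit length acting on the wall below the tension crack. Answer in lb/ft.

K_a = 0.2443; √K_a = 0.4942.
Tension-crack depth z_c = 2c/(γ√K_a) = 2×185/(96.9×0.4942) = 7.726 ft.
σ_a at base = K_a γ H − 2c√K_a = 0.2443×96.9×17.1 − 2×185×0.4942 = 221.9 psf.
P_a = ½ × 221.9 × (H − z_c) = 0.5×221.9×9.374 = 1040 lb/ft.

1040 lb/ft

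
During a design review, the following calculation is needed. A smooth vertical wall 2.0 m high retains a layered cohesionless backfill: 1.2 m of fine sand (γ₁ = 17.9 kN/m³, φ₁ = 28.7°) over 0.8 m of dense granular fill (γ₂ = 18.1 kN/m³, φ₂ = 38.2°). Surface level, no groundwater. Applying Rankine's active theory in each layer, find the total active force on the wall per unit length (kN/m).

9.94 kN/m

K_a1 = tan²(45°−28.7°/2) = 0.3511; K_a2 = tan²(45°−38.2°/2) = 0.2358.
Layer 1: σ at base = K_a1 γ₁ h₁ = 7.543 kPa; P₁ = ½×7.543×1.2 = 4.526.
Layer 2: σ_v at top = γ₁h₁ = 21.48; σ_h top = K_a2×21.48 = 5.065; σ_h base = K_a2×(21.48+18.1×0.8) = 8.479.
P₂ = ½(5.065+8.479)×0.8 = 5.417. Total P_a = 4.526+5.417 = 9.943 kN/m.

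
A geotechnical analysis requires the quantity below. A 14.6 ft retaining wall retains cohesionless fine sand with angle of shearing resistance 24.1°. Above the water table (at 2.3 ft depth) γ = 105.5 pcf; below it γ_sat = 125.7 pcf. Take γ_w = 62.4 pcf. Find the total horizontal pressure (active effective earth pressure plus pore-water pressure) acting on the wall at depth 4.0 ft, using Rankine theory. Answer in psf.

253 psf

K_a = (1 − sin φ)/(1 + sin φ) = 0.4201.
γ' = 125.7 − 62.4 = 63.30 pcf.
Effective vertical stress at 4.0 ft: σ'_v = 105.5×2.3 + 63.30×1.70 = 350.3 psf.
σ'_h = K_a σ'_v = 0.4201 × 350.3 = 147.2 psf; u = γ_w × 1.70 = 106.1 psf.
Total σ_h = 147.2 + 106.1 = 253.2 psf.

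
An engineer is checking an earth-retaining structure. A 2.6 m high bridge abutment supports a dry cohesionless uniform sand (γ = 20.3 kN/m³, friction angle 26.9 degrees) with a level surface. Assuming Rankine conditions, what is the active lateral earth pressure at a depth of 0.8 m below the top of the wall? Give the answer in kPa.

6.12 kPa

K_a = (1 − sin φ)/(1 + sin φ) = 0.3770.
σ_h = K_a γ z = 0.3770 × 20.3 × 0.8 = 6.122 kPa.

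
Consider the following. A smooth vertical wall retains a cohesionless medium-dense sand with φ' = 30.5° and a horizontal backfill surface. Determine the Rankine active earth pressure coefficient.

0.327

K_a = tan²(45° − φ/2) = tan²(29.75°) = 0.3267.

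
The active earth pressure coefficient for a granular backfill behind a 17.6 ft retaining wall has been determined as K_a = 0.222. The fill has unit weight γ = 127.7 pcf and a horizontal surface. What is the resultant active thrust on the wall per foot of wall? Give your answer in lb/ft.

P = ½ K_a γ H² = 0.5 × 0.222 × 127.7 × 17.6² = 4391 lb/ft.

4390 lb/ft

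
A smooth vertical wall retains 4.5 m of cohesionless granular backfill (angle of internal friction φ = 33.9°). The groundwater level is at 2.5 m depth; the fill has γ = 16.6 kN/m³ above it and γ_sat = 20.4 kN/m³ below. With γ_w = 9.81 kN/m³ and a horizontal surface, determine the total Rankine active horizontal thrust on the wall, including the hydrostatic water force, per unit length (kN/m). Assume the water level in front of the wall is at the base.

63.9 kN/m

K_a = tan²(45° − φ/2) = 0.2839.
γ' = 20.4 − 9.81 = 10.59 kN/m³. Depth below WT = 2.0 m.
σ'_h at WT = K_a γ d_w = 11.78 kPa; at base = 11.78 + K_a γ' × 2.0 = 17.80 kPa.
P₁ (0–2.5 m) = ½×11.78×2.5 = 14.73. P₂ (2.5–4.5 m) = ½(11.78+17.80)×2.0 = 29.58.
P_w = ½ γ_w h₂² = 0.5×9.81×2.0² = 19.62. Total = 14.73+29.58+19.62 = 63.93 kN/m.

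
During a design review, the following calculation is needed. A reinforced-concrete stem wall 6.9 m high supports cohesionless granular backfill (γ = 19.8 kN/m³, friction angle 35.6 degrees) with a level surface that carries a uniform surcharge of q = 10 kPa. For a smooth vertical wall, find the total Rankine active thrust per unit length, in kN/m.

143 kN/m

K_a = tan²(45° − φ/2) = 0.2641.
Soil triangle: ½ K_a γ H² = 0.5×0.2641×19.8×6.9² = 124.5 kN/m.
Surcharge rectangle: K_a q H = 0.2641×10×6.9 = 18.22 kN/m.
Total = 124.5 + 18.22 = 142.7 kN/m.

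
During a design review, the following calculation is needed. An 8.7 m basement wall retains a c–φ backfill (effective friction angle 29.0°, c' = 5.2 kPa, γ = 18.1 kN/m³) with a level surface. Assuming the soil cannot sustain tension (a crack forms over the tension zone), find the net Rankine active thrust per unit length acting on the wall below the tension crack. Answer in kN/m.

K_a = 0.3470; √K_a = 0.5890.
Tension-crack depth z_c = 2c/(γ√K_a) = 2×5.2/(18.1×0.5890) = 0.9755 m.
σ_a at base = K_a γ H − 2c√K_a = 0.3470×18.1×8.7 − 2×5.2×0.5890 = 48.51 kPa.
P_a = ½ × 48.51 × (H − z_c) = 0.5×48.51×7.725 = 187.4 kN/m.

187 kN/m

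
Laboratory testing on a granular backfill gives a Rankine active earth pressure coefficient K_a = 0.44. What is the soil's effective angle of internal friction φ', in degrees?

K_a = tan²(45° − φ/2) ⇒ 45° − φ/2 = arctan(√0.44) = 33.56°.
φ = 2(45° − 33.56°) = 22.89°.

22.9°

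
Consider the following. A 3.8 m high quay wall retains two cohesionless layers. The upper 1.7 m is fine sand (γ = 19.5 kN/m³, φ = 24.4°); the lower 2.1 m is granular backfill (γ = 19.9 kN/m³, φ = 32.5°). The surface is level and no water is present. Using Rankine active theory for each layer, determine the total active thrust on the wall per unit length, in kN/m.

45.9 kN/m

K_a1 = tan²(45°−24.4°/2) = 0.4153; K_a2 = tan²(45°−32.5°/2) = 0.3010.
Layer 1: σ at base = K_a1 γ₁ h₁ = 13.77 kPa; P₁ = ½×13.77×1.7 = 11.70.
Layer 2: σ_v at top = γ₁h₁ = 33.15; σ_h top = K_a2×33.15 = 9.978; σ_h base = K_a2×(33.15+19.9×2.1) = 22.56.
P₂ = ½(9.978+22.56)×2.1 = 34.16. Total P_a = 11.70+34.16 = 45.86 kN/m.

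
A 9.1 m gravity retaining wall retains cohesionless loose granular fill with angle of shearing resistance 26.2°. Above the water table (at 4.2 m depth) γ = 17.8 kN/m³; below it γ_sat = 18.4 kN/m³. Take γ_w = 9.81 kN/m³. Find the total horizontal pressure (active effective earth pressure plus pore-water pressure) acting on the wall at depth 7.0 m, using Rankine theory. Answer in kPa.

65.8 kPa

K_a = (1 − sin φ)/(1 + sin φ) = 0.3874.
γ' = 18.4 − 9.81 = 8.590 kN/m³.
Effective vertical stress at 7.0 m: σ'_v = 17.8×4.2 + 8.590×2.80 = 98.81 kPa.
σ'_h = K_a σ'_v = 0.3874 × 98.81 = 38.28 kPa; u = γ_w × 2.80 = 27.47 kPa.
Total σ_h = 38.28 + 27.47 = 65.75 kPa.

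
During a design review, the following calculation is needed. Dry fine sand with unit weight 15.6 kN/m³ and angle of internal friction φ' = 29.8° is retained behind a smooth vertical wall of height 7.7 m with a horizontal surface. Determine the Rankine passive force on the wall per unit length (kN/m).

K_p = tan²(45° + φ/2) = 2.976.
P_p = ½ K_p γ H² = 0.5 × 2.976 × 15.6 × 7.7² = 1376 kN/m.

1380 kN/m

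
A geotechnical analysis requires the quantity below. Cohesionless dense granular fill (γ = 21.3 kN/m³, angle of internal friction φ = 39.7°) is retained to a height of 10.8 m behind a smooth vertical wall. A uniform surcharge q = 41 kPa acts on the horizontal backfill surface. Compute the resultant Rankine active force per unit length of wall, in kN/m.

371 kN/m

K_a = tan²(45° − φ/2) = 0.2204.
Soil triangle: ½ K_a γ H² = 0.5×0.2204×21.3×10.8² = 273.8 kN/m.
Surcharge rectangle: K_a q H = 0.2204×41×10.8 = 97.61 kN/m.
Total = 273.8 + 97.61 = 371.4 kN/m.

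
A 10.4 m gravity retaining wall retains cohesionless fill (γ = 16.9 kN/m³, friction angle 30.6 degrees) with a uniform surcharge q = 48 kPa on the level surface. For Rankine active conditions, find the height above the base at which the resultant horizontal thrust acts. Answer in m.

K_a = 0.3253.
Triangular part P₁ = ½K_aγH² = 297.3 at H/3 = 3.467 m; rectangular part P₂ = K_a q H = 162.4 at H/2 = 5.200 m.
ȳ = (P₁·3.467 + P₂·5.200)/(P₁+P₂) = 4.079 m.

4.08 m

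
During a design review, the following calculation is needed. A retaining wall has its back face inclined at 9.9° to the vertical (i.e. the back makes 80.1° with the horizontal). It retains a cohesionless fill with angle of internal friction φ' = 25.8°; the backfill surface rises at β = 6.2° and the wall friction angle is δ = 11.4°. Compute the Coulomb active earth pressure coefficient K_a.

K_a = sin²(α+φ) / [sin²α · sin(α−δ) · (1 + √{sin(φ+δ)sin(φ−β) / (sin(α−δ)sin(α+β))})²].
With α = 80.1°, φ = 25.8°, δ = 11.4°, β = 6.2°: K_a = 0.4753.

0.475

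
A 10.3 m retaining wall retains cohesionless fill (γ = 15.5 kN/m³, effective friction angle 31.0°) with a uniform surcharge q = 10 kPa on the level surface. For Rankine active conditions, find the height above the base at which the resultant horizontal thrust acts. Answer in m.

K_a = 0.3201.
Triangular part P₁ = ½K_aγH² = 263.2 at H/3 = 3.433 m; rectangular part P₂ = K_a q H = 32.97 at H/2 = 5.150 m.
ȳ = (P₁·3.433 + P₂·5.150)/(P₁+P₂) = 3.624 m.

3.62 m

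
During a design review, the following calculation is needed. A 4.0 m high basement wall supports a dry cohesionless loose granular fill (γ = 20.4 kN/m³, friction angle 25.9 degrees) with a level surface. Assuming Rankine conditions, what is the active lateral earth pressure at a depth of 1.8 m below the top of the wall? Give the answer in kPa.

K_a = (1 − sin φ)/(1 + sin φ) = 0.3920.
σ_h = K_a γ z = 0.3920 × 20.4 × 1.8 = 14.39 kPa.

14.4 kPa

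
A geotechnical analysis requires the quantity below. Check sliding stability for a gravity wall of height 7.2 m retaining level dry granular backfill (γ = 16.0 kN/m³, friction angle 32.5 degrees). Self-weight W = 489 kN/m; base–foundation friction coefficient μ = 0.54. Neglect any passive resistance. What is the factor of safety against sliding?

2.12

K_a = tan²(45° − 32.5°/2) = 0.3010.
P_a = ½K_aγH² = 0.5×0.3010×16.0×7.2² = 124.8 kN/m, acting at H/3 = 2.400 m above the base.
FS_sliding = μW / P_a = 0.54×489 / 124.8 = 2.115.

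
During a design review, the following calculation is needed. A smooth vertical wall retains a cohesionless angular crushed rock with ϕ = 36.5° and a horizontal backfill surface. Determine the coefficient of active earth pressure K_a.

0.254

K_a = tan²(45° − φ/2) = tan²(26.75°) = 0.2541.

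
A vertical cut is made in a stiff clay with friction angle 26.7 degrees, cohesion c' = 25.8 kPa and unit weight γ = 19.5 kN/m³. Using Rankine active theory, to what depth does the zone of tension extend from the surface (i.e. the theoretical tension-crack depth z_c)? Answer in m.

K_a = tan²(45° − 26.7°/2) = 0.3800; √K_a = 0.6164.
The active pressure is zero where K_a γ z = 2c√K_a, so z_c = 2c/(γ√K_a) = 2×25.8/(19.5×0.6164) = 4.293 m.

4.29 m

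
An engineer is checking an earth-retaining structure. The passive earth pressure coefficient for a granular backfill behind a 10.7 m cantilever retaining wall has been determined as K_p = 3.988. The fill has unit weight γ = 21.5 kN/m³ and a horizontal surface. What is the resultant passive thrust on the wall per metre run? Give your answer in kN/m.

4910 kN/m

P = ½ K_p γ H² = 0.5 × 3.988 × 21.5 × 10.7² = 4908 kN/m.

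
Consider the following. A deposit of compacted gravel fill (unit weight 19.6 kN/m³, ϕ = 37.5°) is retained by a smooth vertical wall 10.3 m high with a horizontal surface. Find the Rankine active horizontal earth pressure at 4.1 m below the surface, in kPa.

K_a = (1 − sin φ)/(1 + sin φ) = 0.2432.
σ_h = K_a γ z = 0.2432 × 19.6 × 4.1 = 19.54 kPa.

19.5 kPa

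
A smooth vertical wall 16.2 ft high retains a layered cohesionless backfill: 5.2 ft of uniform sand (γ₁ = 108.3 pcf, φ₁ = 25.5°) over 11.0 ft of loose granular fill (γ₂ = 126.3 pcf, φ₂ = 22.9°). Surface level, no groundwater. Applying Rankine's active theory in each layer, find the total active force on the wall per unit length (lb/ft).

K_a1 = tan²(45°−25.5°/2) = 0.3981; K_a2 = tan²(45°−22.9°/2) = 0.4398.
Layer 1: σ at base = K_a1 γ₁ h₁ = 224.2 psf; P₁ = ½×224.2×5.2 = 582.9.
Layer 2: σ_v at top = γ₁h₁ = 563.2; σ_h top = K_a2×563.2 = 247.7; σ_h base = K_a2×(563.2+126.3×11.0) = 858.6.
P₂ = ½(247.7+858.6)×11.0 = 6084. Total P_a = 582.9+6084 = 6667 lb/ft.

6670 lb/ft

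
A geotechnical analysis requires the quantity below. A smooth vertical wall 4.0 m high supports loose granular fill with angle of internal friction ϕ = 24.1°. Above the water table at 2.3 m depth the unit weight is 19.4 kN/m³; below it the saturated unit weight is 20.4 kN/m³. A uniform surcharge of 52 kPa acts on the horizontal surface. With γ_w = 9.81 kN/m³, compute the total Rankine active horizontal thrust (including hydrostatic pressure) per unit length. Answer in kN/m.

K_a = tan²(45° − φ/2) = 0.4201.
γ' = 20.4 − 9.81 = 10.59 kN/m³. h₂ = H − d_w = 1.7 m.
σ'_h: at surface K_a·q = 21.85; at WT K_a(q+γd_w) = 40.59; at base K_a(q+γd_w+γ'h₂) = 48.16 kPa.
P₁ = ½(21.85+40.59)×2.3 = 71.80; P₂ = ½(40.59+48.16)×1.7 = 75.44; P_w = ½γ_w h₂² = 14.18.
Total = 71.80+75.44+14.18 = 161.4 kN/m.

161 kN/m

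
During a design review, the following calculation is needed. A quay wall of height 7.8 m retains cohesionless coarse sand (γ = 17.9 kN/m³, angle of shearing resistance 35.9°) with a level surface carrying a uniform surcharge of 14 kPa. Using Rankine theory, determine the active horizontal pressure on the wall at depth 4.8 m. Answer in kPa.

26.1 kPa

K_a = (1 − sin φ)/(1 + sin φ) = 0.2607.
σ_v = γz + q = 17.9 × 4.8 + 14 = 99.92 kPa.
σ_h = K_a σ_v = 0.2607 × 99.92 = 26.05 kPa.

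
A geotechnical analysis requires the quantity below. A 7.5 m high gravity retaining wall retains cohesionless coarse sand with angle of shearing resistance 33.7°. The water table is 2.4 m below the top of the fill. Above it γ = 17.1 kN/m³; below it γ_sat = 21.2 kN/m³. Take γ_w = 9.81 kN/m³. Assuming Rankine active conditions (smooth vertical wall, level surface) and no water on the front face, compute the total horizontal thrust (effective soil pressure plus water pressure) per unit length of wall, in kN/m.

K_a = tan²(45° − φ/2) = 0.2863.
γ' = 21.2 − 9.81 = 11.39 kN/m³. Depth below WT = 5.1 m.
σ'_h at WT = K_a γ d_w = 11.75 kPa; at base = 11.75 + K_a γ' × 5.1 = 28.38 kPa.
P₁ (0–2.4 m) = ½×11.75×2.4 = 14.10. P₂ (2.4–7.5 m) = ½(11.75+28.38)×5.1 = 102.3.
P_w = ½ γ_w h₂² = 0.5×9.81×5.1² = 127.6. Total = 14.10+102.3+127.6 = 244.0 kN/m.

244 kN/m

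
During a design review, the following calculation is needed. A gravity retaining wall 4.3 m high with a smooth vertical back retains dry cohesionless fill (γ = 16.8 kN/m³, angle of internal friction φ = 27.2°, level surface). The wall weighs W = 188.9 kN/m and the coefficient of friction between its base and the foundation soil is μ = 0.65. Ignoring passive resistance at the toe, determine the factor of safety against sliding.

K_a = tan²(45° − 27.2°/2) = 0.3726.
P_a = ½K_aγH² = 0.5×0.3726×16.8×4.3² = 57.87 kN/m, acting at H/3 = 1.433 m above the base.
FS_sliding = μW / P_a = 0.65×188.9 / 57.87 = 2.122.

2.12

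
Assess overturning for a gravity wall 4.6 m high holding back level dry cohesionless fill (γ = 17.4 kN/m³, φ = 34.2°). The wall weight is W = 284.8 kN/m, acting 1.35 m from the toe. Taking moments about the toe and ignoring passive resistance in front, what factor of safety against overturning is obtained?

K_a = tan²(45° − 34.2°/2) = 0.2803.
P_a = ½K_aγH² = 0.5×0.2803×17.4×4.6² = 51.61 kN/m, acting at H/3 = 1.533 m above the base.
Overturning moment M_o = P_a × H/3 = 51.61 × 1.533 = 79.13.
Resisting moment M_r = W × 1.35 = 284.8 × 1.35 = 384.5.
FS_overturning = M_r/M_o = 384.5/79.13 = 4.859.

4.86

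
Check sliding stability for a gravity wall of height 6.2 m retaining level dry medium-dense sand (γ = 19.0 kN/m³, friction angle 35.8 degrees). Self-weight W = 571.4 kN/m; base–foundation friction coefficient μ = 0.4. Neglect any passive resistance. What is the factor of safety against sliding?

2.39

K_a = tan²(45° − 35.8°/2) = 0.2619.
P_a = ½K_aγH² = 0.5×0.2619×19.0×6.2² = 95.63 kN/m, acting at H/3 = 2.067 m above the base.
FS_sliding = μW / P_a = 0.4×571.4 / 95.63 = 2.390.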